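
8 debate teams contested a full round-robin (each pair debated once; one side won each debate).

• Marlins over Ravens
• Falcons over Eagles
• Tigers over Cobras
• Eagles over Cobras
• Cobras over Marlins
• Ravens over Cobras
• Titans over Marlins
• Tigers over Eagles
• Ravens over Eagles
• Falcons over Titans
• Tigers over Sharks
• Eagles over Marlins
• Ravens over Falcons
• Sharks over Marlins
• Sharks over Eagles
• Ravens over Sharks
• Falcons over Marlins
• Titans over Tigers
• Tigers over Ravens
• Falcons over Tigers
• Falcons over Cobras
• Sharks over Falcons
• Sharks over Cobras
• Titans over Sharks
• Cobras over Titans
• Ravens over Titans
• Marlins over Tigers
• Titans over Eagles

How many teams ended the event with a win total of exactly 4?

3

Win totals: Falcons 5, Titans 4, Eagles 2, Tigers 4, Marlins 2, Cobras 2, Ravens 5, Sharks 4.
Exactly 4: Titans, Tigers, Sharks — 3 teams.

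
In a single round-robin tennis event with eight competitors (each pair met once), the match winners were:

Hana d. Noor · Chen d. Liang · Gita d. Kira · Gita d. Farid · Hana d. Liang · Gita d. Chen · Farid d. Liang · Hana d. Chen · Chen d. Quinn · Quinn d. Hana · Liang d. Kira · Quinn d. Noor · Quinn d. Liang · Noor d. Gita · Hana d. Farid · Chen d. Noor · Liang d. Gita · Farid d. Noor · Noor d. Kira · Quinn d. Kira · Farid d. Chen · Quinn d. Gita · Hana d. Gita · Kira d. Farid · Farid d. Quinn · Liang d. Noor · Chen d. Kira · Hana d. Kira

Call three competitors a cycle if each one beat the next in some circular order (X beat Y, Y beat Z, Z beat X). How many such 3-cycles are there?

12

Win totals: Gita 3, Chen 4, Hana 6, Quinn 5, Kira 1, Noor 2, Liang 3, Farid 4.
A competitor with w wins dominates both others in C(w,2) triples; summing gives 3 + 6 + 15 + 10 + 0 + 1 + 3 + 6 = 44 transitive triples.
Total triples C(8,3) = 56, so cyclic triples = 56 − 44 = 12.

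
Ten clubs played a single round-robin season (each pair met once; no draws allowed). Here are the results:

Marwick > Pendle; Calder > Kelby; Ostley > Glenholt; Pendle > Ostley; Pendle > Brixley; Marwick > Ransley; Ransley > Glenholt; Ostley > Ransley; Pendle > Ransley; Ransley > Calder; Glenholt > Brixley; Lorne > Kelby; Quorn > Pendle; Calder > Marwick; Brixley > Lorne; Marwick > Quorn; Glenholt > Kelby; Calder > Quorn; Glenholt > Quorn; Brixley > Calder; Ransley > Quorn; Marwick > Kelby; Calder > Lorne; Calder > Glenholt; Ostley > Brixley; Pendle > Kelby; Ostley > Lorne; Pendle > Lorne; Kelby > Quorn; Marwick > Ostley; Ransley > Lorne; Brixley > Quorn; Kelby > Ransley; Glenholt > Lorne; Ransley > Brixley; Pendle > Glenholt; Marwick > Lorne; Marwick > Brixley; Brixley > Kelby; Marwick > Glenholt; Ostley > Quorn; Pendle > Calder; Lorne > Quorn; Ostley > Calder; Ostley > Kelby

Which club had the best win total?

Marwick

Win totals: Glenholt 4, Ostley 7, Lorne 2, Brixley 4, Marwick 8, Quorn 1, Ransley 5, Pendle 7, Kelby 2, Calder 5.
Marwick leads with 8 wins (next highest: 7).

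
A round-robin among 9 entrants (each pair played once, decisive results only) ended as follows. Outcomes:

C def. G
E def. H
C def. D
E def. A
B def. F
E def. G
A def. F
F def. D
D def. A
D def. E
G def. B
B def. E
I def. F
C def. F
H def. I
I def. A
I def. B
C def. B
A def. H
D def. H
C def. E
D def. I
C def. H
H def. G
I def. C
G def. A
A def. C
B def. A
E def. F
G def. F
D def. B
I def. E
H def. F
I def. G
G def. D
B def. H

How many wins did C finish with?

6

C's results: beat B, D, E, F, G, H; lost to A, I.
That is 6 wins.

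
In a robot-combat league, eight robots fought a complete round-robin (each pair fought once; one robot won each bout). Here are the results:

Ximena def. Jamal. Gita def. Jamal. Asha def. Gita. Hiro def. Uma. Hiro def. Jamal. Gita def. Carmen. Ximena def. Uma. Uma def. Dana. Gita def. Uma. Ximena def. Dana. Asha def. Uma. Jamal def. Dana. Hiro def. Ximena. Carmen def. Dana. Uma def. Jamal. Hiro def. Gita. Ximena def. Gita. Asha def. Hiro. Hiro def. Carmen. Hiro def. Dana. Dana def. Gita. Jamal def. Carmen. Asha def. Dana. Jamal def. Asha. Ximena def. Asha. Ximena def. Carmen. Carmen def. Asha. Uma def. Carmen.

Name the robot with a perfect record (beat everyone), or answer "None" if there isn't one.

None

Highest win total is Ximena with 6 (out of 7 possible).
Ximena lost to Hiro, so no robot went undefeated.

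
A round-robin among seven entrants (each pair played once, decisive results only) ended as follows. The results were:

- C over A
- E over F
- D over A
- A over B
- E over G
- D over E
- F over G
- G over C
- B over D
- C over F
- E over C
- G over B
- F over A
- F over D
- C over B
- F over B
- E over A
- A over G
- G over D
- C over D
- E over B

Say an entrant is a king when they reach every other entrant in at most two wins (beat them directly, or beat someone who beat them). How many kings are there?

5

A cannot reach E, F in two steps.
B cannot reach C, F, G in two steps.
C reaches everyone (king).
D reaches everyone (king).
E reaches everyone (king).
F reaches everyone (king).
G reaches everyone (king).
Kings: C, D, E, F, G — 5.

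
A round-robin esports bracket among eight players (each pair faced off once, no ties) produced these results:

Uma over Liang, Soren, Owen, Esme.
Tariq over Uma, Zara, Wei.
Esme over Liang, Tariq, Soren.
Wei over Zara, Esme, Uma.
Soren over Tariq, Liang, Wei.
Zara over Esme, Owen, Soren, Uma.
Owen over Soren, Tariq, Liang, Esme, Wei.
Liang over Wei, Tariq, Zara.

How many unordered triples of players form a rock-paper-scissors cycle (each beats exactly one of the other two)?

19

Win totals: Tariq 3, Liang 3, Soren 3, Uma 4, Zara 4, Wei 3, Esme 3, Owen 5.
A player with w wins dominates both others in C(w,2) triples; summing gives 3 + 3 + 3 + 6 + 6 + 3 + 3 + 10 = 37 transitive triples.
Total triples C(8,3) = 56, so cyclic triples = 56 − 37 = 19.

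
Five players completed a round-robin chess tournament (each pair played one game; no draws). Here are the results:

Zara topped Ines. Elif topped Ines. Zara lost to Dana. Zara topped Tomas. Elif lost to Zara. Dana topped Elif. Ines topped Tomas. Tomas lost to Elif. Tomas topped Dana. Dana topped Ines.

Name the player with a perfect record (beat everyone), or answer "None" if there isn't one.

Highest win total is Zara with 3 (out of 4 possible).
Zara lost to Dana, so no player went undefeated.

None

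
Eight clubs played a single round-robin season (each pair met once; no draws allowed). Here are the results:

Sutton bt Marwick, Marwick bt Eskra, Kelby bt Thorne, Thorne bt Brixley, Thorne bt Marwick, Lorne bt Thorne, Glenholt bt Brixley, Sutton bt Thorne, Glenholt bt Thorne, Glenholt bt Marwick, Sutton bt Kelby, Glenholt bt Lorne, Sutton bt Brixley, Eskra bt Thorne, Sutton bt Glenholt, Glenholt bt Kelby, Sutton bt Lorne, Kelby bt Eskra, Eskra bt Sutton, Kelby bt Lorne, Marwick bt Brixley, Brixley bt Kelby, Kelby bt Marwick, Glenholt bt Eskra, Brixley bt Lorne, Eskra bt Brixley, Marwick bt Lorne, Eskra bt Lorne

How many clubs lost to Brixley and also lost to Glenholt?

2

Brixley beat: Kelby, Lorne.
Glenholt beat: Kelby, Thorne, Marwick, Brixley, Lorne, Eskra.
Both beat: Kelby, Lorne — 2.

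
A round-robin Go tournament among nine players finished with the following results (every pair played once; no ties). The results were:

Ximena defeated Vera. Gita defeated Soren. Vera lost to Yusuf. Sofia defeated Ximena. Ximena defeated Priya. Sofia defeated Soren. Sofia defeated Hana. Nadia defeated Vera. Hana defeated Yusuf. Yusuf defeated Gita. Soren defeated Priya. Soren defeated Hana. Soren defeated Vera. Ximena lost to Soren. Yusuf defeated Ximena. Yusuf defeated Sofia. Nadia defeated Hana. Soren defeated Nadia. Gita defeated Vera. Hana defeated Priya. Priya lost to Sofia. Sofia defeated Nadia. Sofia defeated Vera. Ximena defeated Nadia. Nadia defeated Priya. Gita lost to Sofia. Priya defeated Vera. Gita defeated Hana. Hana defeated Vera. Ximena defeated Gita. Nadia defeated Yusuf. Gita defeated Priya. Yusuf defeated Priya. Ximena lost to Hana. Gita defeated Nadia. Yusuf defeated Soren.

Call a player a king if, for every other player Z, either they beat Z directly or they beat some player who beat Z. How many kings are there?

4

Gita cannot reach Sofia in two steps.
Priya cannot reach Gita, Sofia, Yusuf, Soren, Hana, Nadia, Ximena in two steps.
Sofia reaches everyone (king).
Yusuf reaches everyone (king).
Soren cannot reach Sofia in two steps.
Vera cannot reach Gita, Priya, Sofia, Yusuf, Soren, Hana, Nadia, Ximena in two steps.
Hana reaches everyone (king).
Nadia reaches everyone (king).
Ximena cannot reach Sofia in two steps.
Kings: Sofia, Yusuf, Hana, Nadia — 4.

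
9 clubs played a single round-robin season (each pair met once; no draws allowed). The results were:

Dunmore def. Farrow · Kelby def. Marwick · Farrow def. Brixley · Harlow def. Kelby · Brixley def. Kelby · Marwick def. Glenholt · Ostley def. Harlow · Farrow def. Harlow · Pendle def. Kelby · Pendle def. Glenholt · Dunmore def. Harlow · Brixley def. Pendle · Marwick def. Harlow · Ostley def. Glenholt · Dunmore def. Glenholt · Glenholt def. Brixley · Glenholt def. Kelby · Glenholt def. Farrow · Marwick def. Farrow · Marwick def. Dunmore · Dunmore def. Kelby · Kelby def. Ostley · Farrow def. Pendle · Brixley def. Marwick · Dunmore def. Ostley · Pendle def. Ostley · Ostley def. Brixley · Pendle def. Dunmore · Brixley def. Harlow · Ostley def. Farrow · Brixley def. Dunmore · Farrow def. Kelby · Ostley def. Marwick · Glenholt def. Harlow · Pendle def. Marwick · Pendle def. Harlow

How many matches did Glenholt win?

Glenholt's results: beat Harlow, Brixley, Farrow, Kelby; lost to Dunmore, Pendle, Marwick, Ostley.
That is 4 wins.

4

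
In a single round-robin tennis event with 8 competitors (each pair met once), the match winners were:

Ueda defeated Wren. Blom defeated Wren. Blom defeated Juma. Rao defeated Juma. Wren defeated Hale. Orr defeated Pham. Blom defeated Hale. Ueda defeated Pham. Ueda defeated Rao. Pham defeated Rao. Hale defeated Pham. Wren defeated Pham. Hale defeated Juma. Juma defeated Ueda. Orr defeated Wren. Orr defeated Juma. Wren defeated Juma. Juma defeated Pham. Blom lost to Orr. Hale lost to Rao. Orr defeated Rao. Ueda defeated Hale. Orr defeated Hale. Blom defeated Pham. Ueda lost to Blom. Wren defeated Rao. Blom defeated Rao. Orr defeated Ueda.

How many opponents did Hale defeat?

Hale's results: beat Pham, Juma; lost to Blom, Orr, Wren, Rao, Ueda.
That is 2 wins.

2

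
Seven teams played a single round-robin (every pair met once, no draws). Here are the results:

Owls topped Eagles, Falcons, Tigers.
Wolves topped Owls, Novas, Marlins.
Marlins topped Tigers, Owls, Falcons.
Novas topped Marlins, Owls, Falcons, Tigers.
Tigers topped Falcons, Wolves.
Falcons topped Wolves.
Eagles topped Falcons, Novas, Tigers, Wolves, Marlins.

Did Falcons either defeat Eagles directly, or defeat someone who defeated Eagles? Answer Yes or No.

Falcons did not beat Eagles directly.
Falcons beat Wolves, but each of them lost to Eagles. No two-step path.

No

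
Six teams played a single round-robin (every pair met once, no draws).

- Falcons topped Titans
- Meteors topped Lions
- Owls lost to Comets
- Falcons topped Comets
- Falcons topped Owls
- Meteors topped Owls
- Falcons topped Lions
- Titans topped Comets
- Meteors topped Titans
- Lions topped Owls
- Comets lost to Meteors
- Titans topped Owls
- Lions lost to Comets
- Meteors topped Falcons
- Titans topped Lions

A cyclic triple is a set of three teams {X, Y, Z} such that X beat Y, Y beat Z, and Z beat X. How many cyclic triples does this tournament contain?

0

Win totals: Comets 2, Lions 1, Owls 0, Falcons 4, Meteors 5, Titans 3.
A team with w wins dominates both others in C(w,2) triples; summing gives 1 + 0 + 0 + 6 + 10 + 3 = 20 transitive triples.
Total triples C(6,3) = 20, so cyclic triples = 20 − 20 = 0.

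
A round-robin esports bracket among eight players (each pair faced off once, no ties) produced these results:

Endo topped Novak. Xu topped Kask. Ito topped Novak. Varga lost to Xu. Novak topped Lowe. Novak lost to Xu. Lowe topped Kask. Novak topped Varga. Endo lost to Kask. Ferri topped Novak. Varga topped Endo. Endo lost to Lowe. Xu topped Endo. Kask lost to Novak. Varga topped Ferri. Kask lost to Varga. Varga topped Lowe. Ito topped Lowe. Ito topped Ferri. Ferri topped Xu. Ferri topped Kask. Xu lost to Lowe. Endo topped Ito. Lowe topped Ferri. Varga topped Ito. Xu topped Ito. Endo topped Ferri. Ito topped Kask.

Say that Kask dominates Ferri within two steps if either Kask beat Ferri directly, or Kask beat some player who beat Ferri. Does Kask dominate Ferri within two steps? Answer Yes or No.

Kask did not beat Ferri directly.
Kask beat Endo. Of those, Endo beat Ferri.

Yes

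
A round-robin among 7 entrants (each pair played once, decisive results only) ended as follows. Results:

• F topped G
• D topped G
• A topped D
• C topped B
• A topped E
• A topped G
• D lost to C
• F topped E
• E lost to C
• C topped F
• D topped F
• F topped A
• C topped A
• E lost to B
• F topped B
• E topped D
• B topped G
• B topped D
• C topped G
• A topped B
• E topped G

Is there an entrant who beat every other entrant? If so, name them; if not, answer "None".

C

C has 6 wins out of 6 opponents — a perfect record.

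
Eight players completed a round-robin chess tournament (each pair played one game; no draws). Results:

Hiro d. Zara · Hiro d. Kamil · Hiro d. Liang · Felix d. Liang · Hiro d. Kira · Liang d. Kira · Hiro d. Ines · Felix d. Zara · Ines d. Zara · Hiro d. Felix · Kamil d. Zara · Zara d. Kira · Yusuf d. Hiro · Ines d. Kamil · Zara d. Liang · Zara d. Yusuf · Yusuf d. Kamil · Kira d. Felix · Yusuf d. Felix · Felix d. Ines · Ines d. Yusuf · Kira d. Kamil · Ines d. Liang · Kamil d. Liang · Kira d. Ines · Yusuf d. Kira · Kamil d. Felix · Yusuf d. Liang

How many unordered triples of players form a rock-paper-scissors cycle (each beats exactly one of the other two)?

13

Win totals: Ines 4, Felix 3, Yusuf 5, Zara 3, Kamil 3, Hiro 6, Kira 3, Liang 1.
A player with w wins dominates both others in C(w,2) triples; summing gives 6 + 3 + 10 + 3 + 3 + 15 + 3 + 0 = 43 transitive triples.
Total triples C(8,3) = 56, so cyclic triples = 56 − 43 = 13.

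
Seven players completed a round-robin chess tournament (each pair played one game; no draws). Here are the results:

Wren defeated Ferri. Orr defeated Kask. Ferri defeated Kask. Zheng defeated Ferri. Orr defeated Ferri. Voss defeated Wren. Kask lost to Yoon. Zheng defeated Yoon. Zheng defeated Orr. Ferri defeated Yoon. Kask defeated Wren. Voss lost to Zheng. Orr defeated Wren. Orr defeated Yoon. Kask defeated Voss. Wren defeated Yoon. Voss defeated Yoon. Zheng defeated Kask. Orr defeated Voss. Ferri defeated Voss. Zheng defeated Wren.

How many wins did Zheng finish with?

6

Zheng's results: beat Orr, Voss, Ferri, Yoon, Kask, Wren; lost to no one.
That is 6 wins.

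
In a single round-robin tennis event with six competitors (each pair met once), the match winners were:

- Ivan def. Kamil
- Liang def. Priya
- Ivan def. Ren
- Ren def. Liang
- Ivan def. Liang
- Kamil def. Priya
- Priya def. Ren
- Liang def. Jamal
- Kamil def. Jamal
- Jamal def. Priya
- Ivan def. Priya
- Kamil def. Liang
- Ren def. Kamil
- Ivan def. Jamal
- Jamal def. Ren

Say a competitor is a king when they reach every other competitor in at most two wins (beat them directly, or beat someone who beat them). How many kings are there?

1

Ren cannot reach Ivan in two steps.
Liang cannot reach Ivan, Kamil in two steps.
Jamal cannot reach Ivan in two steps.
Ivan reaches everyone (king).
Kamil cannot reach Ivan in two steps.
Priya cannot reach Jamal, Ivan in two steps.
Kings: Ivan — 1.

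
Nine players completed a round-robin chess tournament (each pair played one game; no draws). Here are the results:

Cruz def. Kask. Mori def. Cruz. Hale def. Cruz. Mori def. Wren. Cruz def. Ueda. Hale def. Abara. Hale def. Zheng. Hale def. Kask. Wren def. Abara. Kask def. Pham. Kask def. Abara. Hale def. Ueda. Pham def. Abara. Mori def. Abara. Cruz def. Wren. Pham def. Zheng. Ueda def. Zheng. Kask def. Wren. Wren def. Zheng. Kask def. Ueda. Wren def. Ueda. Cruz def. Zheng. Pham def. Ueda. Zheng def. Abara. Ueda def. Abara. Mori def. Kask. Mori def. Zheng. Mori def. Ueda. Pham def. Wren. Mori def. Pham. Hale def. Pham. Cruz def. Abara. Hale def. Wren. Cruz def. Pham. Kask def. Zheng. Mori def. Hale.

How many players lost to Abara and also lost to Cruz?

Abara beat: no one.
Cruz beat: Zheng, Wren, Pham, Ueda, Abara, Kask.
No one was beaten by both.

0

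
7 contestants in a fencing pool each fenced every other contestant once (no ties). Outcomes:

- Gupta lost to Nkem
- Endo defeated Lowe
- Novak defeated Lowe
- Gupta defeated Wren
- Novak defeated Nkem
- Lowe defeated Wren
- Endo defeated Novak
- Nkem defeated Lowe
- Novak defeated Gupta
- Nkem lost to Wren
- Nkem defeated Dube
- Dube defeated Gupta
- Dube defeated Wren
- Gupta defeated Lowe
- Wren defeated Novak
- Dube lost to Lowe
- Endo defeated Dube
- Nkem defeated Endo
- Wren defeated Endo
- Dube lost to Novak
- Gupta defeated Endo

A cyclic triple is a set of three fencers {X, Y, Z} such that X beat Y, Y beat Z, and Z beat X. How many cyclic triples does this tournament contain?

Win totals: Lowe 2, Novak 4, Wren 3, Nkem 4, Dube 2, Gupta 3, Endo 3.
A fencer with w wins dominates both others in C(w,2) triples; summing gives 1 + 6 + 3 + 6 + 1 + 3 + 3 = 23 transitive triples.
Total triples C(7,3) = 35, so cyclic triples = 35 − 23 = 12.

12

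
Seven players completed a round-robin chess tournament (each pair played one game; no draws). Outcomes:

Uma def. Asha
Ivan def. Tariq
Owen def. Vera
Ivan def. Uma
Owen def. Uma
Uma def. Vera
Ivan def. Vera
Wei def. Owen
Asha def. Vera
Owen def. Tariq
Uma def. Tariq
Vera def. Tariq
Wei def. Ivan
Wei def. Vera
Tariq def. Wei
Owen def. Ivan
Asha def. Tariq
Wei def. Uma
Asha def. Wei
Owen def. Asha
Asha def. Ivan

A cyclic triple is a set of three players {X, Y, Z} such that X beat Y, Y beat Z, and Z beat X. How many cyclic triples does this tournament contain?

7

Win totals: Asha 4, Uma 3, Tariq 1, Wei 4, Ivan 3, Vera 1, Owen 5.
A player with w wins dominates both others in C(w,2) triples; summing gives 6 + 3 + 0 + 6 + 3 + 0 + 10 = 28 transitive triples.
Total triples C(7,3) = 35, so cyclic triples = 35 − 28 = 7.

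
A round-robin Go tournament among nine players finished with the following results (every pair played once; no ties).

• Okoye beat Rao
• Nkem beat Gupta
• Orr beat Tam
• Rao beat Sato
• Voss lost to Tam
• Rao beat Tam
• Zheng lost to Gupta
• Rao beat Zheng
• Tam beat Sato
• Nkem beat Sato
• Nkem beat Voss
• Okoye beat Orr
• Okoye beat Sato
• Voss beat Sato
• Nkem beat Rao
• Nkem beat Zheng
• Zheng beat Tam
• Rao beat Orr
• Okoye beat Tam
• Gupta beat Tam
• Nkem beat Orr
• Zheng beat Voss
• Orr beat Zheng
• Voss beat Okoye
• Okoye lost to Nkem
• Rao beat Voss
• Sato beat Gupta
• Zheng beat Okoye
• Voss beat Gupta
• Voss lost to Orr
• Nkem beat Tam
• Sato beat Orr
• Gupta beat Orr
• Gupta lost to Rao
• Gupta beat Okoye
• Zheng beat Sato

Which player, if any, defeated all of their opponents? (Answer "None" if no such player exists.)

Nkem has 8 wins out of 8 opponents — a perfect record.

Nkem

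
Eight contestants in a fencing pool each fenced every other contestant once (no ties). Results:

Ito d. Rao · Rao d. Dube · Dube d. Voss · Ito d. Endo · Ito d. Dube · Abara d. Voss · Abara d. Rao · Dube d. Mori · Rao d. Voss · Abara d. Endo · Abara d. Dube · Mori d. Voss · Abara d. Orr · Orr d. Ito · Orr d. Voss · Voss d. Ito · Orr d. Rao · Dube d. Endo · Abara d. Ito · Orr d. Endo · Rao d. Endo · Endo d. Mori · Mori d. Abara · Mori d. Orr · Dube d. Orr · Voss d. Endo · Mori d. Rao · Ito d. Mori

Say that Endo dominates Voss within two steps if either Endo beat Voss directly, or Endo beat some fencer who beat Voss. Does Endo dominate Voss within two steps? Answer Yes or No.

Endo did not beat Voss directly.
Endo beat Mori. Of those, Mori beat Voss.

Yes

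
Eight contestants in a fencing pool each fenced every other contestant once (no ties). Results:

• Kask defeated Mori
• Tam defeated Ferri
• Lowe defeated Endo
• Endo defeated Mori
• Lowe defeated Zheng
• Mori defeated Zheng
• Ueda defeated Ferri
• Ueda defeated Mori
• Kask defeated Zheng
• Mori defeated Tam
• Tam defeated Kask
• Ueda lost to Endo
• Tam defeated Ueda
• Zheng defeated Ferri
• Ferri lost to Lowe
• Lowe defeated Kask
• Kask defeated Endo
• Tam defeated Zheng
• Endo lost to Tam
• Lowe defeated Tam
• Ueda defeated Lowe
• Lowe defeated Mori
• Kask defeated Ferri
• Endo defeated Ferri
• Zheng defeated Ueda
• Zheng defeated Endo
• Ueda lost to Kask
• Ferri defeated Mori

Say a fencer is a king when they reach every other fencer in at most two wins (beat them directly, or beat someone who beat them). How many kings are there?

Mori cannot reach Lowe in two steps.
Kask reaches everyone (king).
Zheng cannot reach Kask, Tam in two steps.
Endo cannot reach Kask in two steps.
Ueda reaches everyone (king).
Ferri cannot reach Kask, Endo, Ueda, Lowe in two steps.
Lowe reaches everyone (king).
Tam reaches everyone (king).
Kings: Kask, Ueda, Lowe, Tam — 4.

4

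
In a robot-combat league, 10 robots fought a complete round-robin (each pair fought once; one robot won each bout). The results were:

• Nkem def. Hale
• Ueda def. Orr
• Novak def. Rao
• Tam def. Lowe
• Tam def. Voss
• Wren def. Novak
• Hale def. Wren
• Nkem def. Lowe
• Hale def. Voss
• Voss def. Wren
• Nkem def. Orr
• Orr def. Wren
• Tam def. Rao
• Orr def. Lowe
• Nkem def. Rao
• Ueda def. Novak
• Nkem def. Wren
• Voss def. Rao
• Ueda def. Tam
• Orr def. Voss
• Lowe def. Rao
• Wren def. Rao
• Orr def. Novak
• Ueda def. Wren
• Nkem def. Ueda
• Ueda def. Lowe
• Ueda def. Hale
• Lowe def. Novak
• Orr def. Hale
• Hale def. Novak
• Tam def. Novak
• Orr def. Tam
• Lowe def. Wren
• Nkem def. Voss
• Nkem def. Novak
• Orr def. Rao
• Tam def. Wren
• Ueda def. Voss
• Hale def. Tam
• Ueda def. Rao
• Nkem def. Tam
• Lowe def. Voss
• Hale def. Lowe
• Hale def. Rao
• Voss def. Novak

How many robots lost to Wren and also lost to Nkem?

2

Wren beat: Rao, Novak.
Nkem beat: Voss, Wren, Ueda, Orr, Tam, Rao, Lowe, Hale, Novak.
Both beat: Rao, Novak — 2.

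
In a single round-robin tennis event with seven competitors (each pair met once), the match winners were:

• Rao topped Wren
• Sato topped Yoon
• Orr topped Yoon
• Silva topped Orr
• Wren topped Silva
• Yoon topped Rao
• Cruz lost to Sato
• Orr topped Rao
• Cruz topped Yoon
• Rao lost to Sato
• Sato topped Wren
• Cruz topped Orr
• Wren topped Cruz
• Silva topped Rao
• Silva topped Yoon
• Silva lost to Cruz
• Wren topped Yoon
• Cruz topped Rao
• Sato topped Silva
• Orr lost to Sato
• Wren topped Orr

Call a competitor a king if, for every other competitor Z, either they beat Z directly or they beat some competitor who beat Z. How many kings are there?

Silva cannot reach Cruz, Sato in two steps.
Yoon cannot reach Silva, Orr, Cruz, Sato in two steps.
Orr cannot reach Silva, Cruz, Sato in two steps.
Cruz cannot reach Sato in two steps.
Sato reaches everyone (king).
Rao cannot reach Sato in two steps.
Wren cannot reach Sato in two steps.
Kings: Sato — 1.

1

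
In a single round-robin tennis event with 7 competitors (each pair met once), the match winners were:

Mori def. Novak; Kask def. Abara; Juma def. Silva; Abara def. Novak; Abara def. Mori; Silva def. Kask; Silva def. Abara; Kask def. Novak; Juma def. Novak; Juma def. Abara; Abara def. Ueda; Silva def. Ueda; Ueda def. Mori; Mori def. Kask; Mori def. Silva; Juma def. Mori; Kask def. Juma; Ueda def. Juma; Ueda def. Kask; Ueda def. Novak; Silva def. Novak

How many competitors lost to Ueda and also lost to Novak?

Ueda beat: Novak, Kask, Juma, Mori.
Novak beat: no one.
No one was beaten by both.

0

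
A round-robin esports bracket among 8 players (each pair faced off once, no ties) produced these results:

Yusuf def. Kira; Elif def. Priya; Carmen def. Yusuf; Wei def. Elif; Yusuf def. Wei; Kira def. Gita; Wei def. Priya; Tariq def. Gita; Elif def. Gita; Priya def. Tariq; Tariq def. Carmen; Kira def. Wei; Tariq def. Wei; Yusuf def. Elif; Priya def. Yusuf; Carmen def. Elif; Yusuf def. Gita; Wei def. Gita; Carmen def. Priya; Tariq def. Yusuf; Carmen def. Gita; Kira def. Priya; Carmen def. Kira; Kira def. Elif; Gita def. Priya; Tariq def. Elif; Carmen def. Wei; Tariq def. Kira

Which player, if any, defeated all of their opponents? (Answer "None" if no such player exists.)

Highest win total is Tariq with 6 (out of 7 possible).
Tariq lost to Priya, so no player went undefeated.

None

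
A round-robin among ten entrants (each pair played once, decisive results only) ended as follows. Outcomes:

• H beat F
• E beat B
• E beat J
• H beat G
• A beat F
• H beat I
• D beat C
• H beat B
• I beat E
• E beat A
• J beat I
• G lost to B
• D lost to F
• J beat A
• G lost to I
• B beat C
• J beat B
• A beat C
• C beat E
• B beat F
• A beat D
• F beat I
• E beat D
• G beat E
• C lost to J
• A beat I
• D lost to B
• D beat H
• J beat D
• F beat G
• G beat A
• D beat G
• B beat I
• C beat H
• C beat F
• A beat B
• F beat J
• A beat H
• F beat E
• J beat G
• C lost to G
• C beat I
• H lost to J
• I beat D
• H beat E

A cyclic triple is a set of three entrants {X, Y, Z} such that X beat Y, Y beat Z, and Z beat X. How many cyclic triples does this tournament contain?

33

Win totals: A 6, B 5, C 4, D 3, E 4, F 5, G 3, H 5, I 3, J 7.
An entrant with w wins dominates both others in C(w,2) triples; summing gives 15 + 10 + 6 + 3 + 6 + 10 + 3 + 10 + 3 + 21 = 87 transitive triples.
Total triples C(10,3) = 120, so cyclic triples = 120 − 87 = 33.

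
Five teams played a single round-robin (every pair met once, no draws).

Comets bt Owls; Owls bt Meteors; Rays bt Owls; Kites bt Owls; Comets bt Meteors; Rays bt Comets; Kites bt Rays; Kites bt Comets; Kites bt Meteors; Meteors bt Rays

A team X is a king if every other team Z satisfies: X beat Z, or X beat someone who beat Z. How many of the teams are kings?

Kites reaches everyone (king).
Owls cannot reach Kites, Comets in two steps.
Rays cannot reach Kites in two steps.
Comets cannot reach Kites in two steps.
Meteors cannot reach Kites in two steps.
Kings: Kites — 1.

1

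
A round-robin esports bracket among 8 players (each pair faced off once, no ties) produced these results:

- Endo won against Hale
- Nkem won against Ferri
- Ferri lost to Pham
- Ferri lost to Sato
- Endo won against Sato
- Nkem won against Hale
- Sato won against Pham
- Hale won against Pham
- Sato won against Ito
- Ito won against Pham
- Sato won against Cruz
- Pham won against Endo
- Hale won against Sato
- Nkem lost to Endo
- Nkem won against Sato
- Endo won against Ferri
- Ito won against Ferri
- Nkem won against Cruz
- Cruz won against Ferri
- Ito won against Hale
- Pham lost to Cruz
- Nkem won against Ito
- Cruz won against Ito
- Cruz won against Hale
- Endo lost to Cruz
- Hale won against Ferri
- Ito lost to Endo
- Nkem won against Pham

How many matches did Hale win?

Hale's results: beat Pham, Ferri, Sato; lost to Nkem, Ito, Endo, Cruz.
That is 3 wins.

3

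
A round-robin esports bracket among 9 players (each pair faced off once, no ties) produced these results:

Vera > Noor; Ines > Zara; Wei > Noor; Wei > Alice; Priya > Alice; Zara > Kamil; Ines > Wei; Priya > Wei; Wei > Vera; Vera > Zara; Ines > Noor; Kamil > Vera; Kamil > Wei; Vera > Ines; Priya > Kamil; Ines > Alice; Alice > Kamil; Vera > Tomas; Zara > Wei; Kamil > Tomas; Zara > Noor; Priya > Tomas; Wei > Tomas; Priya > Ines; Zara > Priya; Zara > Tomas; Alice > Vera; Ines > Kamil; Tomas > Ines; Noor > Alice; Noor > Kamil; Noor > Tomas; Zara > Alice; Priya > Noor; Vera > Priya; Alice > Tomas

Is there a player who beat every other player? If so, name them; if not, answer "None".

Highest win total is Zara with 6 (out of 8 possible).
Zara lost to Ines, Vera, so no player went undefeated.

None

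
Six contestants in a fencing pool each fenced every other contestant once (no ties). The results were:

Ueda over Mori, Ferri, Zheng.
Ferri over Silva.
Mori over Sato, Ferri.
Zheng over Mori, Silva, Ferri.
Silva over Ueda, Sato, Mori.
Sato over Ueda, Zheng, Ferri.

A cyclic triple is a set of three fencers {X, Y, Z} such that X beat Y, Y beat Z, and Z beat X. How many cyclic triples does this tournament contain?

7

Win totals: Silva 3, Ferri 1, Sato 3, Mori 2, Zheng 3, Ueda 3.
A fencer with w wins dominates both others in C(w,2) triples; summing gives 3 + 0 + 3 + 1 + 3 + 3 = 13 transitive triples.
Total triples C(6,3) = 20, so cyclic triples = 20 − 13 = 7.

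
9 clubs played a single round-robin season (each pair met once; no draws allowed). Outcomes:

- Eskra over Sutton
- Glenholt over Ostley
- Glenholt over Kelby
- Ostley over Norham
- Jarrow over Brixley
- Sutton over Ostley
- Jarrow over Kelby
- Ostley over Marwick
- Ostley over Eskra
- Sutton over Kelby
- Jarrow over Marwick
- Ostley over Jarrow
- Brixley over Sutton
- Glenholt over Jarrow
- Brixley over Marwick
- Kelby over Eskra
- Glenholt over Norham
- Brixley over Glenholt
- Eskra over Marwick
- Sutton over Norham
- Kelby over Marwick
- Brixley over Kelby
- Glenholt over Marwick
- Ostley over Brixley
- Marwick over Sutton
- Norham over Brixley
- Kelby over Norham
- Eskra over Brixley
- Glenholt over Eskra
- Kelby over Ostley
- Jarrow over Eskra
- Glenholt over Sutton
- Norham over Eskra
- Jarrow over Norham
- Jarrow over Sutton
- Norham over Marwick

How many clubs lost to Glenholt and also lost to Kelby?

4

Glenholt beat: Ostley, Jarrow, Marwick, Kelby, Norham, Sutton, Eskra.
Kelby beat: Ostley, Marwick, Norham, Eskra.
Both beat: Ostley, Marwick, Norham, Eskra — 4.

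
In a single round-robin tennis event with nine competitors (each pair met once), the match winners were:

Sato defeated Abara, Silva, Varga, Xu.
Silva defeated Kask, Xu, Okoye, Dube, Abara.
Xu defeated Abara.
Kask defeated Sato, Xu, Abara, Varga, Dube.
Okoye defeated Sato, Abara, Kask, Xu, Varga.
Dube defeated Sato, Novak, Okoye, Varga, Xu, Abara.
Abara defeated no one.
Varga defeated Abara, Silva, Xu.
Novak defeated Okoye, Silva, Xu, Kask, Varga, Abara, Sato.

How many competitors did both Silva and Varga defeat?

2

Silva beat: Okoye, Xu, Kask, Dube, Abara.
Varga beat: Xu, Silva, Abara.
Both beat: Xu, Abara — 2.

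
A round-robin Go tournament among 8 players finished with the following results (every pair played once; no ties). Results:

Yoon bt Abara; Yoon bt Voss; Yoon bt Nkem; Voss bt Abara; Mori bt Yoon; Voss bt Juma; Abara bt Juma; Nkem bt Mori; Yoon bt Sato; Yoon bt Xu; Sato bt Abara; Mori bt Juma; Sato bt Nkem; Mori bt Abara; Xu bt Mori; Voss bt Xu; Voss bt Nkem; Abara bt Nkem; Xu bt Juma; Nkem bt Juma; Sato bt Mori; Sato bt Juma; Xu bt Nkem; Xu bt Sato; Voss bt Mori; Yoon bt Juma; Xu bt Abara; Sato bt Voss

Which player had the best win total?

Win totals: Yoon 6, Mori 3, Nkem 2, Juma 0, Xu 5, Abara 2, Sato 5, Voss 5.
Yoon leads with 6 wins (next highest: 5).

Yoon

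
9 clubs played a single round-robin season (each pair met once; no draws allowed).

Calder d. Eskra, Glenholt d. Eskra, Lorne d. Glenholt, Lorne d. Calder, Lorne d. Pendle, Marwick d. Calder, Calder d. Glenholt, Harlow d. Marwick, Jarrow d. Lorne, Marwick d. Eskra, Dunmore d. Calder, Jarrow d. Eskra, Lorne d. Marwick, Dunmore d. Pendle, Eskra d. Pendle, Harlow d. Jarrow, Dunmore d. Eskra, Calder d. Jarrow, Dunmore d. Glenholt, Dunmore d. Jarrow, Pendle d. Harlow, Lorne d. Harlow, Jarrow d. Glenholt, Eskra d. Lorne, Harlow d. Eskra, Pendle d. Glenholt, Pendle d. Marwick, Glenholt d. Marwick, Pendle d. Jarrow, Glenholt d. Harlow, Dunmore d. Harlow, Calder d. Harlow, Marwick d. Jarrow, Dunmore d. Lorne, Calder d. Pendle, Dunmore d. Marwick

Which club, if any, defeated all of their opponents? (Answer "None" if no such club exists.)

Dunmore

Dunmore has 8 wins out of 8 opponents — a perfect record.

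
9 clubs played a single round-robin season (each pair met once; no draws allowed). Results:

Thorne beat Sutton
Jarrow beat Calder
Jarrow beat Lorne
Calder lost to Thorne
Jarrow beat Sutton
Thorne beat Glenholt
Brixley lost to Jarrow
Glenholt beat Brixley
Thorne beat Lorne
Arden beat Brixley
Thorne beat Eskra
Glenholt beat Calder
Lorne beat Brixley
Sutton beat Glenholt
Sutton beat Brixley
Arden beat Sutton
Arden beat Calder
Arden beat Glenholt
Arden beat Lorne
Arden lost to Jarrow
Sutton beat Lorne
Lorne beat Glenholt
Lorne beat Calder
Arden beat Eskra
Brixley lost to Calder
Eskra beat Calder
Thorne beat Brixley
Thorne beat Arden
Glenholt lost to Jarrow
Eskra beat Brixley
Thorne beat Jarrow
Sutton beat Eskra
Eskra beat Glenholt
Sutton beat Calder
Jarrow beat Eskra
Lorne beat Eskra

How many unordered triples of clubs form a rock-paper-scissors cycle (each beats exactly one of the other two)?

Win totals: Calder 1, Jarrow 7, Arden 6, Lorne 4, Thorne 8, Eskra 3, Brixley 0, Glenholt 2, Sutton 5.
A club with w wins dominates both others in C(w,2) triples; summing gives 0 + 21 + 15 + 6 + 28 + 3 + 0 + 1 + 10 = 84 transitive triples.
Total triples C(9,3) = 84, so cyclic triples = 84 − 84 = 0.

0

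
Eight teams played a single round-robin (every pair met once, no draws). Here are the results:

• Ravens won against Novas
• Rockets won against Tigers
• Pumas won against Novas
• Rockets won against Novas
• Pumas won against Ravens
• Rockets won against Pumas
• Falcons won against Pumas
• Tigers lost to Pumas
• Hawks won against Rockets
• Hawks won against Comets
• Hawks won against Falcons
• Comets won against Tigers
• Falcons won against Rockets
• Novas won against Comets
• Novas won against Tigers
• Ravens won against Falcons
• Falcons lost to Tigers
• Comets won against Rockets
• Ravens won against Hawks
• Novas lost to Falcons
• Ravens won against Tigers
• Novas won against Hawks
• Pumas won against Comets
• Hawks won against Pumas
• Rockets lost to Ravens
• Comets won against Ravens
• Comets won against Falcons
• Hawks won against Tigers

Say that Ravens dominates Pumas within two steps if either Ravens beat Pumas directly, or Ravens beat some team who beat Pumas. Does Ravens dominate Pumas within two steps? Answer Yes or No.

Ravens did not beat Pumas directly.
Ravens beat Rockets, Tigers, Hawks, Falcons, Novas. Of those, Rockets beat Pumas.

Yes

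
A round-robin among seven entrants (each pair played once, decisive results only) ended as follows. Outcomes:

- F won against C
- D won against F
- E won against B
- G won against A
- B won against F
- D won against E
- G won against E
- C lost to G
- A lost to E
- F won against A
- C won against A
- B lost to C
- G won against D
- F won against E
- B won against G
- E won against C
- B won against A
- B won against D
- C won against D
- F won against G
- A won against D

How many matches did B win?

B's results: beat A, D, F, G; lost to C, E.
That is 4 wins.

4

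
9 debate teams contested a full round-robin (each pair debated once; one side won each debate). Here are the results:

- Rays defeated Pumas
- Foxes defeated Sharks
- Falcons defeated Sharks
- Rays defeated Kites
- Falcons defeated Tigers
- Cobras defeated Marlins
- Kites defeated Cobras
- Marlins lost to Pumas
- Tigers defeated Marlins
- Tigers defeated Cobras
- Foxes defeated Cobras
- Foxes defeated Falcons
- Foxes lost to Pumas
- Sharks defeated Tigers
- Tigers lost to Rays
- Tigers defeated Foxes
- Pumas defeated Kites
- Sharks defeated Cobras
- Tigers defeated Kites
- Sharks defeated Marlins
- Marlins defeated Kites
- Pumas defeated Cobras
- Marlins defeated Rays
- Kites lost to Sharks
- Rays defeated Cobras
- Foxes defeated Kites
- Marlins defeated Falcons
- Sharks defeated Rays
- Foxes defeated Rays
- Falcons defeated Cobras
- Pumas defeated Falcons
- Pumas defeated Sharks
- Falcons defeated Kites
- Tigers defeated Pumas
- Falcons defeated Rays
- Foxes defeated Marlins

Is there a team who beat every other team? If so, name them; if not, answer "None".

Highest win total is Pumas with 6 (out of 8 possible).
Pumas lost to Rays, Tigers, so no team went undefeated.

None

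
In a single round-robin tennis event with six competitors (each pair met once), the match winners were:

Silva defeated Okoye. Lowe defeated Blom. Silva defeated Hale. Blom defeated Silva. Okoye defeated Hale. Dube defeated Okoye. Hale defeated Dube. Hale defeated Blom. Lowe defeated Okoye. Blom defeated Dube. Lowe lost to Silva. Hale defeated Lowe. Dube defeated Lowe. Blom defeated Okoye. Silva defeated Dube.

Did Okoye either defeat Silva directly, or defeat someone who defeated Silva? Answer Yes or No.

Okoye did not beat Silva directly.
Okoye beat Hale, but each of them lost to Silva. No two-step path.

No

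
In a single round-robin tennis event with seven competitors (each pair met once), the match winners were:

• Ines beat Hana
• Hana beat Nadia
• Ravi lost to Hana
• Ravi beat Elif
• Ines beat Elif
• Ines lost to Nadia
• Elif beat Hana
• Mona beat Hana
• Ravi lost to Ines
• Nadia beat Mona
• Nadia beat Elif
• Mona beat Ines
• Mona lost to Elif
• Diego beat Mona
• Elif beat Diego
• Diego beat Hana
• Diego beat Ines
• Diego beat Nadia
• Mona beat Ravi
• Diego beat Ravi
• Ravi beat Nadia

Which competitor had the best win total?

Win totals: Mona 3, Diego 5, Nadia 3, Hana 2, Elif 3, Ines 3, Ravi 2.
Diego leads with 5 wins (next highest: 3).

Diego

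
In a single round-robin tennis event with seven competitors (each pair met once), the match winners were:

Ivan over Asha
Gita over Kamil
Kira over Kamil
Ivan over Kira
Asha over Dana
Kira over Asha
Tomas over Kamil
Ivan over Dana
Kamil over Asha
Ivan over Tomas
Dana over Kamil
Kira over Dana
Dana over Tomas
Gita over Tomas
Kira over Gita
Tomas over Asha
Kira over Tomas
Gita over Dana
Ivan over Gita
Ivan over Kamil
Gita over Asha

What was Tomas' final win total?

Tomas' results: beat Kamil, Asha; lost to Dana, Kira, Gita, Ivan.
That is 2 wins.

2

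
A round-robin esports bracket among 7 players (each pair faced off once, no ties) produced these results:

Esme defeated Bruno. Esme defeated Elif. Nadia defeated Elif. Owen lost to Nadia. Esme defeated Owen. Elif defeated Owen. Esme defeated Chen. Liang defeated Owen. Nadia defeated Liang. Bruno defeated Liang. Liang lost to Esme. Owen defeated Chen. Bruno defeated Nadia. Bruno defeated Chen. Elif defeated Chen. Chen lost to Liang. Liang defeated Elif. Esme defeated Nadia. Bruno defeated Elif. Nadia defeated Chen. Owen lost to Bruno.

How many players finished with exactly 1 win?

Win totals: Nadia 4, Liang 3, Chen 0, Owen 1, Elif 2, Esme 6, Bruno 5.
Exactly 1: Owen — 1 player.

1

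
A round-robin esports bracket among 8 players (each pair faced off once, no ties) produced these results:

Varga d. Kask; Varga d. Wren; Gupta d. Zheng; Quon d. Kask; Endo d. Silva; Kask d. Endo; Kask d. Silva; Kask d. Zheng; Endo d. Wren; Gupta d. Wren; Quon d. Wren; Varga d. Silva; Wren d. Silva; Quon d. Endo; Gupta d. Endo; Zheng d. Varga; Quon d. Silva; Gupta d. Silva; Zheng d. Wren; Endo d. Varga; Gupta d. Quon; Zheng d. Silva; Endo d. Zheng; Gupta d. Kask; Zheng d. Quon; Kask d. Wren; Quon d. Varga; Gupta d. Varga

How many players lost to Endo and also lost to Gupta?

Endo beat: Wren, Varga, Silva, Zheng.
Gupta beat: Endo, Wren, Quon, Kask, Varga, Silva, Zheng.
Both beat: Wren, Varga, Silva, Zheng — 4.

4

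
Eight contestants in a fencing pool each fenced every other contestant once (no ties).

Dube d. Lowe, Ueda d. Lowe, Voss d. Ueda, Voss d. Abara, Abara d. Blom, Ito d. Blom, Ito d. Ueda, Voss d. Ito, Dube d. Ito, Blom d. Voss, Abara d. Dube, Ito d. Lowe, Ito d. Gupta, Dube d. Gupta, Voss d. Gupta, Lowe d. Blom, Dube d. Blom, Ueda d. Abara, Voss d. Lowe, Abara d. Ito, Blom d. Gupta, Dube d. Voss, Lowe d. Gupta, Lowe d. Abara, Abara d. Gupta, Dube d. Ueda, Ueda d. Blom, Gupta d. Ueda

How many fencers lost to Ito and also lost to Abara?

2

Ito beat: Lowe, Ueda, Gupta, Blom.
Abara beat: Ito, Gupta, Dube, Blom.
Both beat: Gupta, Blom — 2.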